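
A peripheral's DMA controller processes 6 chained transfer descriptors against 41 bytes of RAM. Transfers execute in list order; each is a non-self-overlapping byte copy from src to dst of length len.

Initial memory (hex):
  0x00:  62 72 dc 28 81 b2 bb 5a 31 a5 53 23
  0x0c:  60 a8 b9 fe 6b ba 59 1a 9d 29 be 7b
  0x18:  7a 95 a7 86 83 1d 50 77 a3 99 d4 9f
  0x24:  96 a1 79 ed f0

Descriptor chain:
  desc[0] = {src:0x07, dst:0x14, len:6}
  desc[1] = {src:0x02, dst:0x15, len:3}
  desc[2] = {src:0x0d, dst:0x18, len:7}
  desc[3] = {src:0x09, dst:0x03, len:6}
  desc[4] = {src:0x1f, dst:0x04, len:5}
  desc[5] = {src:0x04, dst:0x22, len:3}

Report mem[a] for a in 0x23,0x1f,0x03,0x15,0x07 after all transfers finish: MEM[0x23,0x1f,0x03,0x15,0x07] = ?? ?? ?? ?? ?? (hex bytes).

MEM[0x23,0x1f,0x03,0x15,0x07] = a3 77 a5 dc d4

  after D0: wrote 6B at 0x14 = 5a31a5532360
  after D1: wrote 3B at 0x15 = dc2881
  after D2: wrote 7B at 0x18 = a8b9fe6bba591a
  after D3: wrote 6B at 0x03 = a5532360a8b9
  after D4: wrote 5B at 0x04 = 77a399d49f
  after D5: wrote 3B at 0x22 = 77a399
query mem[0x23]=0xa3, mem[0x1f]=0x77, mem[0x03]=0xa5, mem[0x15]=0xdc, mem[0x07]=0xd4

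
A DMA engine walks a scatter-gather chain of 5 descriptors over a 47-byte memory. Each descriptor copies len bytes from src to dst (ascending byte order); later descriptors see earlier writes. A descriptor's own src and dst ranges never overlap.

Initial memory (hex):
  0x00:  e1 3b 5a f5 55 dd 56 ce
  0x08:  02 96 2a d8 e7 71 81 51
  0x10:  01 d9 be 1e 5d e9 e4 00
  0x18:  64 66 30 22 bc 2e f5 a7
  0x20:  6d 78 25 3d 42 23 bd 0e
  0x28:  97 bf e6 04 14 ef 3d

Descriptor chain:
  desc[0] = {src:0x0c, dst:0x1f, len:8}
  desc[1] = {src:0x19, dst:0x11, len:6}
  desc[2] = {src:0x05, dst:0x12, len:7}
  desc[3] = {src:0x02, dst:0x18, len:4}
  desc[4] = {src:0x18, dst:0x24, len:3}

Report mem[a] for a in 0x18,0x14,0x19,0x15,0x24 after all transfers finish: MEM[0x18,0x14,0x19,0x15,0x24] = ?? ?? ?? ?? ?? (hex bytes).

[0] 0x0c->0x1f len=8 : e7 71 81 51 01 d9 be 1e
[1] 0x19->0x11 len=6 : 66 30 22 bc 2e f5
[2] 0x05->0x12 len=7 : dd 56 ce 02 96 2a d8
[3] 0x02->0x18 len=4 : 5a f5 55 dd
[4] 0x18->0x24 len=3 : 5a f5 55
query mem[0x18]=0x5a, mem[0x14]=0xce, mem[0x19]=0xf5, mem[0x15]=0x02, mem[0x24]=0x5a

MEM[0x18,0x14,0x19,0x15,0x24] = 5a ce f5 02 5a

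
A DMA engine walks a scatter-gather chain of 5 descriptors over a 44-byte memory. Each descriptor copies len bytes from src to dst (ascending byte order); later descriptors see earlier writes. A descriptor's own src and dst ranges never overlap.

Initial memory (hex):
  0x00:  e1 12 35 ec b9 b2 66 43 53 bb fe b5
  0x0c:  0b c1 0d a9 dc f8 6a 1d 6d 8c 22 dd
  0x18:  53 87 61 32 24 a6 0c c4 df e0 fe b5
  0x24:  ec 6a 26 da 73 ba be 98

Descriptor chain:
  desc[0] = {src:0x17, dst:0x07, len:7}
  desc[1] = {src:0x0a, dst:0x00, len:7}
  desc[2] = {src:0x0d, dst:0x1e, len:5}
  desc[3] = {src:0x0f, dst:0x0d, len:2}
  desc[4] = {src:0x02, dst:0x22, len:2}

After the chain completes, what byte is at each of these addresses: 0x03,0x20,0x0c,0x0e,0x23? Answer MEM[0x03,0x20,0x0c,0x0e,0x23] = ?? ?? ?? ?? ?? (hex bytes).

[0] 0x17->0x07 len=7 : dd 53 87 61 32 24 a6
[1] 0x0a->0x00 len=7 : 61 32 24 a6 0d a9 dc
[2] 0x0d->0x1e len=5 : a6 0d a9 dc f8
[3] 0x0f->0x0d len=2 : a9 dc
[4] 0x02->0x22 len=2 : 24 a6
query mem[0x03]=0xa6, mem[0x20]=0xa9, mem[0x0c]=0x24, mem[0x0e]=0xdc, mem[0x23]=0xa6

MEM[0x03,0x20,0x0c,0x0e,0x23] = a6 a9 24 dc a6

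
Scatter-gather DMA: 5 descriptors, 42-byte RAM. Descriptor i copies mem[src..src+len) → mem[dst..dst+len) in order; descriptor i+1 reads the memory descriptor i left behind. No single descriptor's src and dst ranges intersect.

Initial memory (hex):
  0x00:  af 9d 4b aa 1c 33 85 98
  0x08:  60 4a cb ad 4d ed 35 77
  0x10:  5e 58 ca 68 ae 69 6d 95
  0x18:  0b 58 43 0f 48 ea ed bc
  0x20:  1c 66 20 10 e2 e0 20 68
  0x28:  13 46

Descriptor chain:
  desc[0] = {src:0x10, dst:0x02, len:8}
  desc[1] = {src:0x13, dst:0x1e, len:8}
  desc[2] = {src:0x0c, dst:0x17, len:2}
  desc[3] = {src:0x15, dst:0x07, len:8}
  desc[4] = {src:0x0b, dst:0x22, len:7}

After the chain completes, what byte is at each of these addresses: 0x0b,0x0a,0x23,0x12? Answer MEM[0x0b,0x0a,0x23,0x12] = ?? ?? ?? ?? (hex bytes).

D0: mem[0x02..0x09] <- [5e 58 ca 68 ae 69 6d 95]
D1: mem[0x1e..0x25] <- [68 ae 69 6d 95 0b 58 43]
D2: mem[0x17..0x18] <- [4d ed]
D3: mem[0x07..0x0e] <- [69 6d 4d ed 58 43 0f 48]
D4: mem[0x22..0x28] <- [58 43 0f 48 77 5e 58]
query mem[0x0b]=0x58, mem[0x0a]=0xed, mem[0x23]=0x43, mem[0x12]=0xca

MEM[0x0b,0x0a,0x23,0x12] = 58 ed 43 ca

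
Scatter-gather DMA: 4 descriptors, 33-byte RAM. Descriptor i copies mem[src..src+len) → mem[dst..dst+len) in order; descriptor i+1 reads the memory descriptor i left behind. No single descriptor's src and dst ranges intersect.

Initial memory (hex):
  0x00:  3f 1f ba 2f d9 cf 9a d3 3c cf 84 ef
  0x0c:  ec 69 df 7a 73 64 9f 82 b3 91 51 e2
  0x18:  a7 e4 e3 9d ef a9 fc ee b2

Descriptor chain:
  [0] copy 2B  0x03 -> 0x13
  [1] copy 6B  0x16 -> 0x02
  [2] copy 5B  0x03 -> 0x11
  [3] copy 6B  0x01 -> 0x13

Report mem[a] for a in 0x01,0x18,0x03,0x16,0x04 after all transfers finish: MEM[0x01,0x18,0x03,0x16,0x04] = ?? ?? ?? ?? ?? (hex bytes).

D0: mem[0x13..0x14] <- [2f d9]
D1: mem[0x02..0x07] <- [51 e2 a7 e4 e3 9d]
D2: mem[0x11..0x15] <- [e2 a7 e4 e3 9d]
D3: mem[0x13..0x18] <- [1f 51 e2 a7 e4 e3]
query mem[0x01]=0x1f, mem[0x18]=0xe3, mem[0x03]=0xe2, mem[0x16]=0xa7, mem[0x04]=0xa7

MEM[0x01,0x18,0x03,0x16,0x04] = 1f e3 e2 a7 a7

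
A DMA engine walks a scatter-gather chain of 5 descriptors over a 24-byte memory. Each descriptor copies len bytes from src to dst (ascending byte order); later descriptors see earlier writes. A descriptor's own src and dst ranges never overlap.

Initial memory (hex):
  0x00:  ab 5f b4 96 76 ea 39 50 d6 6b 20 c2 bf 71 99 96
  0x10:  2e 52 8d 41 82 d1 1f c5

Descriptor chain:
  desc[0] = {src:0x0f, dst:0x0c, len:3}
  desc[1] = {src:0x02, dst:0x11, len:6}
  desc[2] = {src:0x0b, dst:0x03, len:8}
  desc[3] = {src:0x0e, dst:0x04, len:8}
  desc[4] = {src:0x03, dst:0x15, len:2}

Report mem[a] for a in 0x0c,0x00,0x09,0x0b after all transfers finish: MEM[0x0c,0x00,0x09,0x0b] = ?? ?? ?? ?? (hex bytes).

MEM[0x0c,0x00,0x09,0x0b] = 96 ab 76 39

  after D0: wrote 3B at 0x0c = 962e52
  after D1: wrote 6B at 0x11 = b49676ea3950
  after D2: wrote 8B at 0x03 = c2962e52962eb496
  after D3: wrote 8B at 0x04 = 52962eb49676ea39
  after D4: wrote 2B at 0x15 = c252
query mem[0x0c]=0x96, mem[0x00]=0xab, mem[0x09]=0x76, mem[0x0b]=0x39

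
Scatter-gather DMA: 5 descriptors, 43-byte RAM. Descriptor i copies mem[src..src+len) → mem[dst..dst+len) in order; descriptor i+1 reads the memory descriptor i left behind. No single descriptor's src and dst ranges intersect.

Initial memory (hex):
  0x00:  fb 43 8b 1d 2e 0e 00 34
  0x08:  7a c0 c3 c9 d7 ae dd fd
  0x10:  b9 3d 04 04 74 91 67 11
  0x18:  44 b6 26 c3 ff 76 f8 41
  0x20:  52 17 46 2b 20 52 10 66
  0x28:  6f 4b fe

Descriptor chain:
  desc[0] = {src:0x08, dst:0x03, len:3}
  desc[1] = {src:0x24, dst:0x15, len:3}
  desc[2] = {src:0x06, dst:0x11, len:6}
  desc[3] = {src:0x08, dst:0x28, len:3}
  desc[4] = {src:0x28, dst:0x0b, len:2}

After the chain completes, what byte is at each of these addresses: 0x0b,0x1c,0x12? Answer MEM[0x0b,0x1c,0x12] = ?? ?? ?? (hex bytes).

MEM[0x0b,0x1c,0x12] = 7a ff 34

D0: mem[0x03..0x05] <- [7a c0 c3]
D1: mem[0x15..0x17] <- [20 52 10]
D2: mem[0x11..0x16] <- [00 34 7a c0 c3 c9]
D3: mem[0x28..0x2a] <- [7a c0 c3]
D4: mem[0x0b..0x0c] <- [7a c0]
query mem[0x0b]=0x7a, mem[0x1c]=0xff, mem[0x12]=0x34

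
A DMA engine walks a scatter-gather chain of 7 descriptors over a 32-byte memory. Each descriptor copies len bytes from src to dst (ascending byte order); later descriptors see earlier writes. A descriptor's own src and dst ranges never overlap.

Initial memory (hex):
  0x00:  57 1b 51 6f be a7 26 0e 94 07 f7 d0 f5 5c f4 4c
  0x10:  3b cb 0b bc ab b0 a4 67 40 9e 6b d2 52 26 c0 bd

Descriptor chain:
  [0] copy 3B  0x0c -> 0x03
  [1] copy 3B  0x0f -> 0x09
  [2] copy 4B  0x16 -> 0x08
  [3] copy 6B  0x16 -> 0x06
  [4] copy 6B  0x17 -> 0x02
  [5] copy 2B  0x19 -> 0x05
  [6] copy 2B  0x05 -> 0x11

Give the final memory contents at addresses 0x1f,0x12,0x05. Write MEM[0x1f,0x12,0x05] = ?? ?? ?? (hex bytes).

MEM[0x1f,0x12,0x05] = bd 6b 9e

  after D0: wrote 3B at 0x03 = f55cf4
  after D1: wrote 3B at 0x09 = 4c3bcb
  after D2: wrote 4B at 0x08 = a467409e
  after D3: wrote 6B at 0x06 = a467409e6bd2
  after D4: wrote 6B at 0x02 = 67409e6bd252
  after D5: wrote 2B at 0x05 = 9e6b
  after D6: wrote 2B at 0x11 = 9e6b
query mem[0x1f]=0xbd, mem[0x12]=0x6b, mem[0x05]=0x9e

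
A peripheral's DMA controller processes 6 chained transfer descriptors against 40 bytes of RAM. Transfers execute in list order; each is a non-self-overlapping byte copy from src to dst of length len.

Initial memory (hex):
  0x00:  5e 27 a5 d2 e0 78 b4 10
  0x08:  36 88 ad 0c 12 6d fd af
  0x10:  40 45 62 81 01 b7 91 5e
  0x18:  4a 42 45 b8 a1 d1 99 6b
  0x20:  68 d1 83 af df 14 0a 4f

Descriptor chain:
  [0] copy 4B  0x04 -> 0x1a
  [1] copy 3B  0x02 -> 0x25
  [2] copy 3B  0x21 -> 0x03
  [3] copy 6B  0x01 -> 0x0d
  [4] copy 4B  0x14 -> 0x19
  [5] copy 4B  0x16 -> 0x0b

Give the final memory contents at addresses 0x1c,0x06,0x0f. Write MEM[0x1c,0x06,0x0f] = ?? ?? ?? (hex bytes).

  after D0: wrote 4B at 0x1a = e078b410
  after D1: wrote 3B at 0x25 = a5d2e0
  after D2: wrote 3B at 0x03 = d183af
  after D3: wrote 6B at 0x0d = 27a5d183afb4
  after D4: wrote 4B at 0x19 = 01b7915e
  after D5: wrote 4B at 0x0b = 915e4a01
query mem[0x1c]=0x5e, mem[0x06]=0xb4, mem[0x0f]=0xd1

MEM[0x1c,0x06,0x0f] = 5e b4 d1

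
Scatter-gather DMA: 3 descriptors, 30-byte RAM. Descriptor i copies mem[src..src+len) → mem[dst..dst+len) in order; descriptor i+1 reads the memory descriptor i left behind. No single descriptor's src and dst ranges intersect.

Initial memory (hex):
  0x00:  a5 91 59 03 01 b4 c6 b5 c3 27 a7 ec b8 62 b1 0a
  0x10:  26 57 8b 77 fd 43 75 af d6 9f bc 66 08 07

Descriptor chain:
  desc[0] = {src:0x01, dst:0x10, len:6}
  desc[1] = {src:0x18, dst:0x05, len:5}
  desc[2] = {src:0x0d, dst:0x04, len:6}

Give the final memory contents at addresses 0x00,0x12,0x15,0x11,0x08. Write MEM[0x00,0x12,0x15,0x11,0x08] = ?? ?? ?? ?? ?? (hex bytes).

MEM[0x00,0x12,0x15,0x11,0x08] = a5 03 c6 59 59

#0 dst[0x10+6] := {0x91,0x59,0x03,0x01,0xb4,0xc6}
#1 dst[0x05+5] := {0xd6,0x9f,0xbc,0x66,0x08}
#2 dst[0x04+6] := {0x62,0xb1,0x0a,0x91,0x59,0x03}
query mem[0x00]=0xa5, mem[0x12]=0x03, mem[0x15]=0xc6, mem[0x11]=0x59, mem[0x08]=0x59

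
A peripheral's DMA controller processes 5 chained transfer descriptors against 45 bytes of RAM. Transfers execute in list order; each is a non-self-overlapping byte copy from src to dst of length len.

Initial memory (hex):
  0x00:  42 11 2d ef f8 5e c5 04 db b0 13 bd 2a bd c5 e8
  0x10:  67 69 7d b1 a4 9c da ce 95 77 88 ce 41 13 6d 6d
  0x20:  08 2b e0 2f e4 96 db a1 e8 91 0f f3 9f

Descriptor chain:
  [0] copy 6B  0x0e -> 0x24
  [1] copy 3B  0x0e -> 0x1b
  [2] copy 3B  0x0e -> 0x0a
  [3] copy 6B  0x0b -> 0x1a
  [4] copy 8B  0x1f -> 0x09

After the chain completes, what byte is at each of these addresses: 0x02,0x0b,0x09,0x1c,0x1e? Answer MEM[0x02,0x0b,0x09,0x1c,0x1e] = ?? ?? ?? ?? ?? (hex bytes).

MEM[0x02,0x0b,0x09,0x1c,0x1e] = 2d 2b 67 bd e8

#0 dst[0x24+6] := {0xc5,0xe8,0x67,0x69,0x7d,0xb1}
#1 dst[0x1b+3] := {0xc5,0xe8,0x67}
#2 dst[0x0a+3] := {0xc5,0xe8,0x67}
#3 dst[0x1a+6] := {0xe8,0x67,0xbd,0xc5,0xe8,0x67}
#4 dst[0x09+8] := {0x67,0x08,0x2b,0xe0,0x2f,0xc5,0xe8,0x67}
query mem[0x02]=0x2d, mem[0x0b]=0x2b, mem[0x09]=0x67, mem[0x1c]=0xbd, mem[0x1e]=0xe8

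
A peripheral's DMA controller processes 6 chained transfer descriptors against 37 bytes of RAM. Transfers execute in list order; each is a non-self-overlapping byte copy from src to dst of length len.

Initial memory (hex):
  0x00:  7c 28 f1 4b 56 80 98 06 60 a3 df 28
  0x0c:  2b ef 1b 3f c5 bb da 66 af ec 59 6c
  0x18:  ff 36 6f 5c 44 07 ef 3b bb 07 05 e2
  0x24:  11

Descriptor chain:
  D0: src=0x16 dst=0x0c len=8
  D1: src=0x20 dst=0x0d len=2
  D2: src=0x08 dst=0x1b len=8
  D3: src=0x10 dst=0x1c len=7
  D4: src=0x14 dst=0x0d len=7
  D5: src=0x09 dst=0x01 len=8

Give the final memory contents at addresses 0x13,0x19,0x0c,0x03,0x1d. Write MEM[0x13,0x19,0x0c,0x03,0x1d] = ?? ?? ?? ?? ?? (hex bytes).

[0] 0x16->0x0c len=8 : 59 6c ff 36 6f 5c 44 07
[1] 0x20->0x0d len=2 : bb 07
[2] 0x08->0x1b len=8 : 60 a3 df 28 59 bb 07 36
[3] 0x10->0x1c len=7 : 6f 5c 44 07 af ec 59
[4] 0x14->0x0d len=7 : af ec 59 6c ff 36 6f
[5] 0x09->0x01 len=8 : a3 df 28 59 af ec 59 6c
query mem[0x13]=0x6f, mem[0x19]=0x36, mem[0x0c]=0x59, mem[0x03]=0x28, mem[0x1d]=0x5c

MEM[0x13,0x19,0x0c,0x03,0x1d] = 6f 36 59 28 5c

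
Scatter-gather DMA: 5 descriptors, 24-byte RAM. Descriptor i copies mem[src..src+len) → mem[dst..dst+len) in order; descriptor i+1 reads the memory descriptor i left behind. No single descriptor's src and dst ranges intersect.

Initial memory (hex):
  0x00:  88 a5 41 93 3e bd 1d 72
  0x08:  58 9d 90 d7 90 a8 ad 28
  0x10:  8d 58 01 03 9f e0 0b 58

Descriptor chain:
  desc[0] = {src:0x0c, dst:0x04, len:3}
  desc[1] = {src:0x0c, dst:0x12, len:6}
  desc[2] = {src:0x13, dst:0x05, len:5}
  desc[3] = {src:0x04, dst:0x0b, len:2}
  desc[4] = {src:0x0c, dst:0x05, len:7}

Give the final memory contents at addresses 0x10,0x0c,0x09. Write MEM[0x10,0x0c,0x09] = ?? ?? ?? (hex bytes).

D0: mem[0x04..0x06] <- [90 a8 ad]
D1: mem[0x12..0x17] <- [90 a8 ad 28 8d 58]
D2: mem[0x05..0x09] <- [a8 ad 28 8d 58]
D3: mem[0x0b..0x0c] <- [90 a8]
D4: mem[0x05..0x0b] <- [a8 a8 ad 28 8d 58 90]
query mem[0x10]=0x8d, mem[0x0c]=0xa8, mem[0x09]=0x8d

MEM[0x10,0x0c,0x09] = 8d a8 8d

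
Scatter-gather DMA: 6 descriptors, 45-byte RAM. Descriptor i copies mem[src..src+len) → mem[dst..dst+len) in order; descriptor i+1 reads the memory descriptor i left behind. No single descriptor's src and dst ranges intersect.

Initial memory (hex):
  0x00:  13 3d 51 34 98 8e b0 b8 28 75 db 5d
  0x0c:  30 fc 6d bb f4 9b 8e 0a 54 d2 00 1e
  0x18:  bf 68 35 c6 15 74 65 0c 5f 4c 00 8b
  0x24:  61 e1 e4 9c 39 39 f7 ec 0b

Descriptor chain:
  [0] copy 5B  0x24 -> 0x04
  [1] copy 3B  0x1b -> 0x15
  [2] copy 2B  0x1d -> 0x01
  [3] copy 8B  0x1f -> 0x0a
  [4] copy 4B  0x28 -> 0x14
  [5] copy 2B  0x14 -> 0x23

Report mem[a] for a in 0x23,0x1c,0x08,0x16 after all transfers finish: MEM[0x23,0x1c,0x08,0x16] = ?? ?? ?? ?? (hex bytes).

[0] 0x24->0x04 len=5 : 61 e1 e4 9c 39
[1] 0x1b->0x15 len=3 : c6 15 74
[2] 0x1d->0x01 len=2 : 74 65
[3] 0x1f->0x0a len=8 : 0c 5f 4c 00 8b 61 e1 e4
[4] 0x28->0x14 len=4 : 39 39 f7 ec
[5] 0x14->0x23 len=2 : 39 39
query mem[0x23]=0x39, mem[0x1c]=0x15, mem[0x08]=0x39, mem[0x16]=0xf7

MEM[0x23,0x1c,0x08,0x16] = 39 15 39 f7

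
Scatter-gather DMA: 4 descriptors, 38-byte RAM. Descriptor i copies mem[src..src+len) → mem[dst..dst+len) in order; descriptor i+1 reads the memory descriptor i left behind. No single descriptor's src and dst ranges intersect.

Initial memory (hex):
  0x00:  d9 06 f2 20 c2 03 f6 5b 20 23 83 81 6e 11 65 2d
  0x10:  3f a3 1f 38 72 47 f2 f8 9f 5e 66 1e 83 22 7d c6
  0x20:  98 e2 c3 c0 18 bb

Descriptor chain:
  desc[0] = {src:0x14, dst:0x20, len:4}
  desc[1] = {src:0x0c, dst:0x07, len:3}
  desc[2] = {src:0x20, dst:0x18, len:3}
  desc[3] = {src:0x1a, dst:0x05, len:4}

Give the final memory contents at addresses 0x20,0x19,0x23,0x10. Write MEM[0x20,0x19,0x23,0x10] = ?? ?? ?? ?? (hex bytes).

MEM[0x20,0x19,0x23,0x10] = 72 47 f8 3f

D0: mem[0x20..0x23] <- [72 47 f2 f8]
D1: mem[0x07..0x09] <- [6e 11 65]
D2: mem[0x18..0x1a] <- [72 47 f2]
D3: mem[0x05..0x08] <- [f2 1e 83 22]
query mem[0x20]=0x72, mem[0x19]=0x47, mem[0x23]=0xf8, mem[0x10]=0x3f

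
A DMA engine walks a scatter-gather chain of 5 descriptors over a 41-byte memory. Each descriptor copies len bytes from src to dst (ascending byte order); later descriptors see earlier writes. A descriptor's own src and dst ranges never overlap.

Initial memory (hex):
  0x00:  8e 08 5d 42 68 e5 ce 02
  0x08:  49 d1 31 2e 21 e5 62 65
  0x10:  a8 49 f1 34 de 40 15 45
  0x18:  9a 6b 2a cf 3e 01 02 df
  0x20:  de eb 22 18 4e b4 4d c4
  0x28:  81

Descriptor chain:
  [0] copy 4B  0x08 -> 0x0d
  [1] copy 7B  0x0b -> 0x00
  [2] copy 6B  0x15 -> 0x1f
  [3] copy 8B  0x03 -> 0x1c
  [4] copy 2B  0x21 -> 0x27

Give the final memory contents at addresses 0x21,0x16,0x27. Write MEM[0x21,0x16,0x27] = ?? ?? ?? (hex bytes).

MEM[0x21,0x16,0x27] = 49 15 49

  after D0: wrote 4B at 0x0d = 49d1312e
  after D1: wrote 7B at 0x00 = 2e2149d1312e49
  after D2: wrote 6B at 0x1f = 4015459a6b2a
  after D3: wrote 8B at 0x1c = d1312e490249d131
  after D4: wrote 2B at 0x27 = 49d1
query mem[0x21]=0x49, mem[0x16]=0x15, mem[0x27]=0x49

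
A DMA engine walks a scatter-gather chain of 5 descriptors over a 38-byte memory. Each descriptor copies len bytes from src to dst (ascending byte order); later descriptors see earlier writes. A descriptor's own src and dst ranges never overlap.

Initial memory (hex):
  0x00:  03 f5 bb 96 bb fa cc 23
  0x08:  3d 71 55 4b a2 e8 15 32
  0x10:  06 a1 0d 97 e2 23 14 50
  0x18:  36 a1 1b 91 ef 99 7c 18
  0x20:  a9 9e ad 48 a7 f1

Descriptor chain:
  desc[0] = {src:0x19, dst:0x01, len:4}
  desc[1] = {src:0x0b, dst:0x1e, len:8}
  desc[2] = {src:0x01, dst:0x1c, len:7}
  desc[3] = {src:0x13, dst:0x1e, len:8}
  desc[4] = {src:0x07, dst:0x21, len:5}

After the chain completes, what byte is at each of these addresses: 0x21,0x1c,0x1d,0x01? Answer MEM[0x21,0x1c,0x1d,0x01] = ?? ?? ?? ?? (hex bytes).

MEM[0x21,0x1c,0x1d,0x01] = 23 a1 1b a1

#0 dst[0x01+4] := {0xa1,0x1b,0x91,0xef}
#1 dst[0x1e+8] := {0x4b,0xa2,0xe8,0x15,0x32,0x06,0xa1,0x0d}
#2 dst[0x1c+7] := {0xa1,0x1b,0x91,0xef,0xfa,0xcc,0x23}
#3 dst[0x1e+8] := {0x97,0xe2,0x23,0x14,0x50,0x36,0xa1,0x1b}
#4 dst[0x21+5] := {0x23,0x3d,0x71,0x55,0x4b}
query mem[0x21]=0x23, mem[0x1c]=0xa1, mem[0x1d]=0x1b, mem[0x01]=0xa1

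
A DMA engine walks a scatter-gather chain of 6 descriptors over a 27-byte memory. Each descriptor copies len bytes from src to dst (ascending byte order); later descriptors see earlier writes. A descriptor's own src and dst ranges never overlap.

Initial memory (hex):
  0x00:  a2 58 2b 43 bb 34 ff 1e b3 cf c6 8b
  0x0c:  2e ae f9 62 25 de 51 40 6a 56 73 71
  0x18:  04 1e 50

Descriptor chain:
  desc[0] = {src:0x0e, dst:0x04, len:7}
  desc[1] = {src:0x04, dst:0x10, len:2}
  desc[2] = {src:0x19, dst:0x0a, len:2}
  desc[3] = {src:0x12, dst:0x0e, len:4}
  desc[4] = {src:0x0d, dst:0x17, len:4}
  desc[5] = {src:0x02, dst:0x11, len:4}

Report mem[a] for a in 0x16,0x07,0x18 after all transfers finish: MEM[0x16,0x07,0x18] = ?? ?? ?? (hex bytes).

#0 dst[0x04+7] := {0xf9,0x62,0x25,0xde,0x51,0x40,0x6a}
#1 dst[0x10+2] := {0xf9,0x62}
#2 dst[0x0a+2] := {0x1e,0x50}
#3 dst[0x0e+4] := {0x51,0x40,0x6a,0x56}
#4 dst[0x17+4] := {0xae,0x51,0x40,0x6a}
#5 dst[0x11+4] := {0x2b,0x43,0xf9,0x62}
query mem[0x16]=0x73, mem[0x07]=0xde, mem[0x18]=0x51

MEM[0x16,0x07,0x18] = 73 de 51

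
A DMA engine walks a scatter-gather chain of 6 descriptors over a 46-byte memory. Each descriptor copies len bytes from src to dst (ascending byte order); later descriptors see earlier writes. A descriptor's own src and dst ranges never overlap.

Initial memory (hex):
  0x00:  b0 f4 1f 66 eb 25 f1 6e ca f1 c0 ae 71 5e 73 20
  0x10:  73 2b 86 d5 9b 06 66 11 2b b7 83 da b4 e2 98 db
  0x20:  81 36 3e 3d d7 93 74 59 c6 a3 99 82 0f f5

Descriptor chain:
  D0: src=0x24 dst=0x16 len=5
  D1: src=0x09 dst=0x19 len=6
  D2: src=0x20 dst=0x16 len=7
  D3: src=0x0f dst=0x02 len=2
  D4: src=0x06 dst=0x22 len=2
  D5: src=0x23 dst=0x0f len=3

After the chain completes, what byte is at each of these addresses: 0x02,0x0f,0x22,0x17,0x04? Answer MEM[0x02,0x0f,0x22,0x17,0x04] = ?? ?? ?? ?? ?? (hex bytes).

  after D0: wrote 5B at 0x16 = d7937459c6
  after D1: wrote 6B at 0x19 = f1c0ae715e73
  after D2: wrote 7B at 0x16 = 81363e3dd79374
  after D3: wrote 2B at 0x02 = 2073
  after D4: wrote 2B at 0x22 = f16e
  after D5: wrote 3B at 0x0f = 6ed793
query mem[0x02]=0x20, mem[0x0f]=0x6e, mem[0x22]=0xf1, mem[0x17]=0x36, mem[0x04]=0xeb

MEM[0x02,0x0f,0x22,0x17,0x04] = 20 6e f1 36 eb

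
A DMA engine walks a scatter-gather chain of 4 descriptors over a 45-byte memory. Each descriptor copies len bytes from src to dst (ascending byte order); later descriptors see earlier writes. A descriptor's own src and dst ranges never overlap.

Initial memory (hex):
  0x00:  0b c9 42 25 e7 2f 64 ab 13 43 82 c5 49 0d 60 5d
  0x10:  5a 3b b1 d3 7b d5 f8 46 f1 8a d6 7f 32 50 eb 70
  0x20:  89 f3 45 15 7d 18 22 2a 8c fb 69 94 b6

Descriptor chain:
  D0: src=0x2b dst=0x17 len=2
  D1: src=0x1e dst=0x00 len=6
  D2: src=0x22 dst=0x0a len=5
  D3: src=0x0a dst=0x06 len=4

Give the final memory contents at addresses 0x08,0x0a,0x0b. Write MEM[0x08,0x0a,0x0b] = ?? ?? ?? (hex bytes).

MEM[0x08,0x0a,0x0b] = 7d 45 15

#0 dst[0x17+2] := {0x94,0xb6}
#1 dst[0x00+6] := {0xeb,0x70,0x89,0xf3,0x45,0x15}
#2 dst[0x0a+5] := {0x45,0x15,0x7d,0x18,0x22}
#3 dst[0x06+4] := {0x45,0x15,0x7d,0x18}
query mem[0x08]=0x7d, mem[0x0a]=0x45, mem[0x0b]=0x15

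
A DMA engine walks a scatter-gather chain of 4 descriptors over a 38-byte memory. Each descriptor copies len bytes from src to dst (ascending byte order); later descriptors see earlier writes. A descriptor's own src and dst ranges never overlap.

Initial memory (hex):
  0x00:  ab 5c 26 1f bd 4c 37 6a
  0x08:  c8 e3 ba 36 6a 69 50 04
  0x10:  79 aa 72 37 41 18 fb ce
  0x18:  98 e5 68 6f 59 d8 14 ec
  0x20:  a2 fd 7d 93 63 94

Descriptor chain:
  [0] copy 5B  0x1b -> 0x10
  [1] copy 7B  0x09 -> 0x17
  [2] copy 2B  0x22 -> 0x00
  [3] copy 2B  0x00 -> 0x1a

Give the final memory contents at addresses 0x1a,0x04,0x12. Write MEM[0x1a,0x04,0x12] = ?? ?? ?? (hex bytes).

MEM[0x1a,0x04,0x12] = 7d bd d8

[0] 0x1b->0x10 len=5 : 6f 59 d8 14 ec
[1] 0x09->0x17 len=7 : e3 ba 36 6a 69 50 04
[2] 0x22->0x00 len=2 : 7d 93
[3] 0x00->0x1a len=2 : 7d 93
query mem[0x1a]=0x7d, mem[0x04]=0xbd, mem[0x12]=0xd8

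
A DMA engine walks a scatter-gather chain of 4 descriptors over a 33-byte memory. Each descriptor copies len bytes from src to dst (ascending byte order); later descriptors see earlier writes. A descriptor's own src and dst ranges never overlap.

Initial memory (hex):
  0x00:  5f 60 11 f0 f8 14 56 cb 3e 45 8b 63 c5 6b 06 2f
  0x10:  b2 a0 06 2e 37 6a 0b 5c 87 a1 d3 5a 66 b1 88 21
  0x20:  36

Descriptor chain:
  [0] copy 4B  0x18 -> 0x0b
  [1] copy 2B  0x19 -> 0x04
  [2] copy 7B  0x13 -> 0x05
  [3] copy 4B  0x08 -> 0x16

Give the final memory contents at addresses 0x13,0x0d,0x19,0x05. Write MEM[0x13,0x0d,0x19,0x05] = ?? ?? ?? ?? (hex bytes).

#0 dst[0x0b+4] := {0x87,0xa1,0xd3,0x5a}
#1 dst[0x04+2] := {0xa1,0xd3}
#2 dst[0x05+7] := {0x2e,0x37,0x6a,0x0b,0x5c,0x87,0xa1}
#3 dst[0x16+4] := {0x0b,0x5c,0x87,0xa1}
query mem[0x13]=0x2e, mem[0x0d]=0xd3, mem[0x19]=0xa1, mem[0x05]=0x2e

MEM[0x13,0x0d,0x19,0x05] = 2e d3 a1 2e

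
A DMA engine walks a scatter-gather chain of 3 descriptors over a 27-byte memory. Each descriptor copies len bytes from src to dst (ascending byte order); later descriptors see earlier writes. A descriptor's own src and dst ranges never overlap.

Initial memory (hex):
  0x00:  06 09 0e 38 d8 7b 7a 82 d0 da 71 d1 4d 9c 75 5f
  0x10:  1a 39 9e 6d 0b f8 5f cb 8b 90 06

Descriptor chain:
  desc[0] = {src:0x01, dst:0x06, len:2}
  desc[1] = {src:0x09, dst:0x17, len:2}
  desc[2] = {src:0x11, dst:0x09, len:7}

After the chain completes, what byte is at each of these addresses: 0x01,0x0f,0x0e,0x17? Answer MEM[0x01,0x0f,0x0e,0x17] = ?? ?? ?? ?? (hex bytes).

D0: mem[0x06..0x07] <- [09 0e]
D1: mem[0x17..0x18] <- [da 71]
D2: mem[0x09..0x0f] <- [39 9e 6d 0b f8 5f da]
query mem[0x01]=0x09, mem[0x0f]=0xda, mem[0x0e]=0x5f, mem[0x17]=0xda

MEM[0x01,0x0f,0x0e,0x17] = 09 da 5f da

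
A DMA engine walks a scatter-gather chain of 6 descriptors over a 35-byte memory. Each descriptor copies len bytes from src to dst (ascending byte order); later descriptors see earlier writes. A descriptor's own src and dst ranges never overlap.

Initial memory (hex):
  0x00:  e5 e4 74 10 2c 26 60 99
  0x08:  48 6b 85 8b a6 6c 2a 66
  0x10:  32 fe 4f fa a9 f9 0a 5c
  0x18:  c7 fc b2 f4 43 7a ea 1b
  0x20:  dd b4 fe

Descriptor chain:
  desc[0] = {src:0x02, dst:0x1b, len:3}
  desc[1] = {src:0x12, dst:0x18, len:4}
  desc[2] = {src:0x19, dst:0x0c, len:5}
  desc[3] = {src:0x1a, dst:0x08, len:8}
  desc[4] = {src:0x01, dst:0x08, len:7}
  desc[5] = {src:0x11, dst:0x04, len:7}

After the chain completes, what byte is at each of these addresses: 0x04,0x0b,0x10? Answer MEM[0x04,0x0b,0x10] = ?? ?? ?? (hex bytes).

  after D0: wrote 3B at 0x1b = 74102c
  after D1: wrote 4B at 0x18 = 4ffaa9f9
  after D2: wrote 5B at 0x0c = faa9f9102c
  after D3: wrote 8B at 0x08 = a9f9102cea1bddb4
  after D4: wrote 7B at 0x08 = e474102c266099
  after D5: wrote 7B at 0x04 = fe4ffaa9f90a5c
query mem[0x04]=0xfe, mem[0x0b]=0x2c, mem[0x10]=0x2c

MEM[0x04,0x0b,0x10] = fe 2c 2c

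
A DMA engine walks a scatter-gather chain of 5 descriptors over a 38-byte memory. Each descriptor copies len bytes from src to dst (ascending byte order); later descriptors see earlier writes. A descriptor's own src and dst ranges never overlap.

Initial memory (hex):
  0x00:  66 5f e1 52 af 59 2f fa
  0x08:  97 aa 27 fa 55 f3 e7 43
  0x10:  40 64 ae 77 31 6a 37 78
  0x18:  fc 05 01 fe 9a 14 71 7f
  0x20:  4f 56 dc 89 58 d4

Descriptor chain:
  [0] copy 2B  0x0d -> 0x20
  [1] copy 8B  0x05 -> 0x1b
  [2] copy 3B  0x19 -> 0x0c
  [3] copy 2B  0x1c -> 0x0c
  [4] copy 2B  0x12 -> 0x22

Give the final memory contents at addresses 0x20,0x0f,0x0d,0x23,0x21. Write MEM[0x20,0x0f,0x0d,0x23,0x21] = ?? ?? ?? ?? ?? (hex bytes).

MEM[0x20,0x0f,0x0d,0x23,0x21] = 27 43 fa 77 fa

  after D0: wrote 2B at 0x20 = f3e7
  after D1: wrote 8B at 0x1b = 592ffa97aa27fa55
  after D2: wrote 3B at 0x0c = 050159
  after D3: wrote 2B at 0x0c = 2ffa
  after D4: wrote 2B at 0x22 = ae77
query mem[0x20]=0x27, mem[0x0f]=0x43, mem[0x0d]=0xfa, mem[0x23]=0x77, mem[0x21]=0xfa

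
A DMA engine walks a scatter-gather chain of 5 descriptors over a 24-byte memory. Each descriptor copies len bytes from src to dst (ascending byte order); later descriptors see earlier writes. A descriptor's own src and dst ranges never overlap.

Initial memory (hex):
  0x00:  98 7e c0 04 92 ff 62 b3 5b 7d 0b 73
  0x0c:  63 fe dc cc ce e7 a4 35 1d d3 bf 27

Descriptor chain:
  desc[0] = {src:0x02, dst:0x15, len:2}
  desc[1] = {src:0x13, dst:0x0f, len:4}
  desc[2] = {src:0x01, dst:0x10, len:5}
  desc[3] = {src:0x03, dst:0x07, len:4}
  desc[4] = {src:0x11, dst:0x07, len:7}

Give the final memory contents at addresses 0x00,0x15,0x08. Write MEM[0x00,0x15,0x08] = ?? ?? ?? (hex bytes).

  after D0: wrote 2B at 0x15 = c004
  after D1: wrote 4B at 0x0f = 351dc004
  after D2: wrote 5B at 0x10 = 7ec00492ff
  after D3: wrote 4B at 0x07 = 0492ff62
  after D4: wrote 7B at 0x07 = c00492ffc00427
query mem[0x00]=0x98, mem[0x15]=0xc0, mem[0x08]=0x04

MEM[0x00,0x15,0x08] = 98 c0 04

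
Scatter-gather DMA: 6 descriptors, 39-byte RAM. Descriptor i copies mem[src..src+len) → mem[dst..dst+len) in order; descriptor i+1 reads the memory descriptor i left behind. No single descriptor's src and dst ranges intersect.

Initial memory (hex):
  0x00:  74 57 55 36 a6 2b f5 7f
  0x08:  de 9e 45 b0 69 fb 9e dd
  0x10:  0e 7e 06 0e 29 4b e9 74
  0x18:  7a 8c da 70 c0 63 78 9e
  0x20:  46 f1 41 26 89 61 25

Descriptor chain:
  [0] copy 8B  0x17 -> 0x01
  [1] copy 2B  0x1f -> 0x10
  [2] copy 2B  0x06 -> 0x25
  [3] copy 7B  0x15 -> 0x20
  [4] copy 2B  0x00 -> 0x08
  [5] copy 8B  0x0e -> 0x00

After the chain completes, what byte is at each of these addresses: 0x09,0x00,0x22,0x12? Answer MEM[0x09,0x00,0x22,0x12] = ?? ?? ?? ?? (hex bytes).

MEM[0x09,0x00,0x22,0x12] = 74 9e 74 06

[0] 0x17->0x01 len=8 : 74 7a 8c da 70 c0 63 78
[1] 0x1f->0x10 len=2 : 9e 46
[2] 0x06->0x25 len=2 : c0 63
[3] 0x15->0x20 len=7 : 4b e9 74 7a 8c da 70
[4] 0x00->0x08 len=2 : 74 74
[5] 0x0e->0x00 len=8 : 9e dd 9e 46 06 0e 29 4b
query mem[0x09]=0x74, mem[0x00]=0x9e, mem[0x22]=0x74, mem[0x12]=0x06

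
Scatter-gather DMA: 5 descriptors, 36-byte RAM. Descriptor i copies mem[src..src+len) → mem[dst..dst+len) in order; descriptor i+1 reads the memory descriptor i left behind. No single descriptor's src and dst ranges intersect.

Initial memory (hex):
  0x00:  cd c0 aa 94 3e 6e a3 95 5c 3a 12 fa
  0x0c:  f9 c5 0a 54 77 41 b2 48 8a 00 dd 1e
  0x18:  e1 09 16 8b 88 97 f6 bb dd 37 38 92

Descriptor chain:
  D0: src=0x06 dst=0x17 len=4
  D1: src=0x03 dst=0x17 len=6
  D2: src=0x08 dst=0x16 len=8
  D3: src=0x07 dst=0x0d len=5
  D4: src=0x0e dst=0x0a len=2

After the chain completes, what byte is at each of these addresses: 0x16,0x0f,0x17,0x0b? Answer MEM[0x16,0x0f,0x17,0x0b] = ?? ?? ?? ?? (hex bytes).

D0: mem[0x17..0x1a] <- [a3 95 5c 3a]
D1: mem[0x17..0x1c] <- [94 3e 6e a3 95 5c]
D2: mem[0x16..0x1d] <- [5c 3a 12 fa f9 c5 0a 54]
D3: mem[0x0d..0x11] <- [95 5c 3a 12 fa]
D4: mem[0x0a..0x0b] <- [5c 3a]
query mem[0x16]=0x5c, mem[0x0f]=0x3a, mem[0x17]=0x3a, mem[0x0b]=0x3a

MEM[0x16,0x0f,0x17,0x0b] = 5c 3a 3a 3a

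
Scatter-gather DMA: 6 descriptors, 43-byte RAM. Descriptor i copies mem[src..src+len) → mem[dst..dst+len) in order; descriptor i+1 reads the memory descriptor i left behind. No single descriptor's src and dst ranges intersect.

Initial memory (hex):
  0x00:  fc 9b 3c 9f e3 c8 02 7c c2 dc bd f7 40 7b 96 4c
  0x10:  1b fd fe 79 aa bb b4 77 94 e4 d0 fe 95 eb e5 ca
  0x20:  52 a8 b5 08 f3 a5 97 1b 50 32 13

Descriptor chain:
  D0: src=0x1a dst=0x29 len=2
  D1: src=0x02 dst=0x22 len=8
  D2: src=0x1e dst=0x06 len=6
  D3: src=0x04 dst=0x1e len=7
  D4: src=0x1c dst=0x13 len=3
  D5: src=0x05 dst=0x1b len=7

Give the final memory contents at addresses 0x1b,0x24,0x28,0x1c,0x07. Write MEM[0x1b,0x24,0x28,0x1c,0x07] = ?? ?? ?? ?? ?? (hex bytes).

MEM[0x1b,0x24,0x28,0x1c,0x07] = c8 3c c2 e5 ca

  after D0: wrote 2B at 0x29 = d0fe
  after D1: wrote 8B at 0x22 = 3c9fe3c8027cc2dc
  after D2: wrote 6B at 0x06 = e5ca52a83c9f
  after D3: wrote 7B at 0x1e = e3c8e5ca52a83c
  after D4: wrote 3B at 0x13 = 95ebe3
  after D5: wrote 7B at 0x1b = c8e5ca52a83c9f
query mem[0x1b]=0xc8, mem[0x24]=0x3c, mem[0x28]=0xc2, mem[0x1c]=0xe5, mem[0x07]=0xca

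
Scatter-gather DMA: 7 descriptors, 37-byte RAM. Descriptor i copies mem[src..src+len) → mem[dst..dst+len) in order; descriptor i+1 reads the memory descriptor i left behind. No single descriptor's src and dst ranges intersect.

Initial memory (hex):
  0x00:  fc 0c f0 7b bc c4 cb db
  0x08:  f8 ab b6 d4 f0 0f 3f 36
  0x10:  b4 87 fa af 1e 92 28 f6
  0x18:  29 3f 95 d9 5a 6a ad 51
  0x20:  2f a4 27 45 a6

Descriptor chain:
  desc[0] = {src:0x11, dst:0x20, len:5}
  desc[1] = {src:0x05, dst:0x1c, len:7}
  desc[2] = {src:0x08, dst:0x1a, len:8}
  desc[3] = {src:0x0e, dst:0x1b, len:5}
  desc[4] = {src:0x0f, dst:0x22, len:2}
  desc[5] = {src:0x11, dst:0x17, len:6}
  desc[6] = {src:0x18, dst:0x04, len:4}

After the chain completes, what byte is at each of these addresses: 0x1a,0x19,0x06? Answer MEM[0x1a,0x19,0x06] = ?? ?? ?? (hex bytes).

  after D0: wrote 5B at 0x20 = 87faaf1e92
  after D1: wrote 7B at 0x1c = c4cbdbf8abb6d4
  after D2: wrote 8B at 0x1a = f8abb6d4f00f3f36
  after D3: wrote 5B at 0x1b = 3f36b487fa
  after D4: wrote 2B at 0x22 = 36b4
  after D5: wrote 6B at 0x17 = 87faaf1e9228
  after D6: wrote 4B at 0x04 = faaf1e92
query mem[0x1a]=0x1e, mem[0x19]=0xaf, mem[0x06]=0x1e

MEM[0x1a,0x19,0x06] = 1e af 1e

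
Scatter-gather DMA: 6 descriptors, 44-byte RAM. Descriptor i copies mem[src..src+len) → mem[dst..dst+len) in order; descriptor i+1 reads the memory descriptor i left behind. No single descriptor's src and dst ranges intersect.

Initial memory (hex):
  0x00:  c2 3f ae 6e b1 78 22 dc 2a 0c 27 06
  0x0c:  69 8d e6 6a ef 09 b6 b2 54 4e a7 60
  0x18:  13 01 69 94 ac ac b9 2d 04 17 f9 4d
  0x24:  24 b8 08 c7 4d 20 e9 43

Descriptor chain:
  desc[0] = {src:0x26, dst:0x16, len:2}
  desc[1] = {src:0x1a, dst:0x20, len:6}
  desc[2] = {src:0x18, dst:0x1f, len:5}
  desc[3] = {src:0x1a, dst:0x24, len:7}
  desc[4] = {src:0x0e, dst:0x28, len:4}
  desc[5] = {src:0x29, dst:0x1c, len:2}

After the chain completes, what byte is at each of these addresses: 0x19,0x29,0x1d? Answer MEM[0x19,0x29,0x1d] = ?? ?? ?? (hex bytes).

MEM[0x19,0x29,0x1d] = 01 6a ef

D0: mem[0x16..0x17] <- [08 c7]
D1: mem[0x20..0x25] <- [69 94 ac ac b9 2d]
D2: mem[0x1f..0x23] <- [13 01 69 94 ac]
D3: mem[0x24..0x2a] <- [69 94 ac ac b9 13 01]
D4: mem[0x28..0x2b] <- [e6 6a ef 09]
D5: mem[0x1c..0x1d] <- [6a ef]
query mem[0x19]=0x01, mem[0x29]=0x6a, mem[0x1d]=0xef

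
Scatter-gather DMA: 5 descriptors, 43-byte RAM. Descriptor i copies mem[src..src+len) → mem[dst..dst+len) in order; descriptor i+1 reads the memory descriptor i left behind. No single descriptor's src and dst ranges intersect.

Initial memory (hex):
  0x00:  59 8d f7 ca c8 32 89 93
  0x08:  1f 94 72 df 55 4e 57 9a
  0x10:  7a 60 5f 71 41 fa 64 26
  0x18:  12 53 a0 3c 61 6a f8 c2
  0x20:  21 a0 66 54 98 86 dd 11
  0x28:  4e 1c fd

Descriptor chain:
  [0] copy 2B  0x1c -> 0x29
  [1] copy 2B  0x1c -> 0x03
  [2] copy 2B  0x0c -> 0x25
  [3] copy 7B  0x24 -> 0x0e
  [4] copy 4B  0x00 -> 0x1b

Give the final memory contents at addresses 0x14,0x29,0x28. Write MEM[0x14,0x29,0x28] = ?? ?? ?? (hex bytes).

D0: mem[0x29..0x2a] <- [61 6a]
D1: mem[0x03..0x04] <- [61 6a]
D2: mem[0x25..0x26] <- [55 4e]
D3: mem[0x0e..0x14] <- [98 55 4e 11 4e 61 6a]
D4: mem[0x1b..0x1e] <- [59 8d f7 61]
query mem[0x14]=0x6a, mem[0x29]=0x61, mem[0x28]=0x4e

MEM[0x14,0x29,0x28] = 6a 61 4e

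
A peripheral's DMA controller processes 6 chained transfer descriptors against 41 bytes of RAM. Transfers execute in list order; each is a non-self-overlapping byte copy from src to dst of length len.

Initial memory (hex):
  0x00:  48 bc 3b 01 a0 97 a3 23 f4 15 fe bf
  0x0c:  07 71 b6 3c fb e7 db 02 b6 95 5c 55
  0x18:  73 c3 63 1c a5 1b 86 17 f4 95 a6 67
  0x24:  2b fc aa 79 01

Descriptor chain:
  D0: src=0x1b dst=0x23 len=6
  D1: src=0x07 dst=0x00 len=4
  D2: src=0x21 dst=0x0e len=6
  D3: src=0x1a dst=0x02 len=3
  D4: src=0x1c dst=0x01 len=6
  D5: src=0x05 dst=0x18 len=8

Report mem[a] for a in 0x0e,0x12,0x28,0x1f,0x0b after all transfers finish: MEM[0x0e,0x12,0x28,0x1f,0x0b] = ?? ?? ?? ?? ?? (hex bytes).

[0] 0x1b->0x23 len=6 : 1c a5 1b 86 17 f4
[1] 0x07->0x00 len=4 : 23 f4 15 fe
[2] 0x21->0x0e len=6 : 95 a6 1c a5 1b 86
[3] 0x1a->0x02 len=3 : 63 1c a5
[4] 0x1c->0x01 len=6 : a5 1b 86 17 f4 95
[5] 0x05->0x18 len=8 : f4 95 23 f4 15 fe bf 07
query mem[0x0e]=0x95, mem[0x12]=0x1b, mem[0x28]=0xf4, mem[0x1f]=0x07, mem[0x0b]=0xbf

MEM[0x0e,0x12,0x28,0x1f,0x0b] = 95 1b f4 07 bf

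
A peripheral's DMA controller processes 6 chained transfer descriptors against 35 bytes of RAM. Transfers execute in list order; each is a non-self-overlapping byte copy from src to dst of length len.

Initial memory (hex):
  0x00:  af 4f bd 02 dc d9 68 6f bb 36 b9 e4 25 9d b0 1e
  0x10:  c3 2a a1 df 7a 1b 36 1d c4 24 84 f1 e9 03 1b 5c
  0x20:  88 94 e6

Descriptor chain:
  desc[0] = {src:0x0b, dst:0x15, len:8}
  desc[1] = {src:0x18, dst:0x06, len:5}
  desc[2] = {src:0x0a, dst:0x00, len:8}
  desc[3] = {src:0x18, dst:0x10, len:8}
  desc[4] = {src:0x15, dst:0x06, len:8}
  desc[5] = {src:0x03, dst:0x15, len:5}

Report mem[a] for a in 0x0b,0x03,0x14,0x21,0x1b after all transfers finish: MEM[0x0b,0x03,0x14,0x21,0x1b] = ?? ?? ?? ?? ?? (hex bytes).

[0] 0x0b->0x15 len=8 : e4 25 9d b0 1e c3 2a a1
[1] 0x18->0x06 len=5 : b0 1e c3 2a a1
[2] 0x0a->0x00 len=8 : a1 e4 25 9d b0 1e c3 2a
[3] 0x18->0x10 len=8 : b0 1e c3 2a a1 03 1b 5c
[4] 0x15->0x06 len=8 : 03 1b 5c b0 1e c3 2a a1
[5] 0x03->0x15 len=5 : 9d b0 1e 03 1b
query mem[0x0b]=0xc3, mem[0x03]=0x9d, mem[0x14]=0xa1, mem[0x21]=0x94, mem[0x1b]=0x2a

MEM[0x0b,0x03,0x14,0x21,0x1b] = c3 9d a1 94 2a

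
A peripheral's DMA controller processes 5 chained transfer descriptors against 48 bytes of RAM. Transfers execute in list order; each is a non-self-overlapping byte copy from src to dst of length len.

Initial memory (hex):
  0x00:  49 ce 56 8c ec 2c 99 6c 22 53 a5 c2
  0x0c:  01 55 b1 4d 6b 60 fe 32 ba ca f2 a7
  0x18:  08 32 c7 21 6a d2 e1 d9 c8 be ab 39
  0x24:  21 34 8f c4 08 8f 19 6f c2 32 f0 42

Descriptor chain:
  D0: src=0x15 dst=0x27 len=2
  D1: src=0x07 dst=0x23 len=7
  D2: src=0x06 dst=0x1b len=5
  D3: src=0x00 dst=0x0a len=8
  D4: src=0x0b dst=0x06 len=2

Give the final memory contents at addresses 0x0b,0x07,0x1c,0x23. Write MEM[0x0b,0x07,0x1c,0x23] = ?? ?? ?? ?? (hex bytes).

[0] 0x15->0x27 len=2 : ca f2
[1] 0x07->0x23 len=7 : 6c 22 53 a5 c2 01 55
[2] 0x06->0x1b len=5 : 99 6c 22 53 a5
[3] 0x00->0x0a len=8 : 49 ce 56 8c ec 2c 99 6c
[4] 0x0b->0x06 len=2 : ce 56
query mem[0x0b]=0xce, mem[0x07]=0x56, mem[0x1c]=0x6c, mem[0x23]=0x6c

MEM[0x0b,0x07,0x1c,0x23] = ce 56 6c 6c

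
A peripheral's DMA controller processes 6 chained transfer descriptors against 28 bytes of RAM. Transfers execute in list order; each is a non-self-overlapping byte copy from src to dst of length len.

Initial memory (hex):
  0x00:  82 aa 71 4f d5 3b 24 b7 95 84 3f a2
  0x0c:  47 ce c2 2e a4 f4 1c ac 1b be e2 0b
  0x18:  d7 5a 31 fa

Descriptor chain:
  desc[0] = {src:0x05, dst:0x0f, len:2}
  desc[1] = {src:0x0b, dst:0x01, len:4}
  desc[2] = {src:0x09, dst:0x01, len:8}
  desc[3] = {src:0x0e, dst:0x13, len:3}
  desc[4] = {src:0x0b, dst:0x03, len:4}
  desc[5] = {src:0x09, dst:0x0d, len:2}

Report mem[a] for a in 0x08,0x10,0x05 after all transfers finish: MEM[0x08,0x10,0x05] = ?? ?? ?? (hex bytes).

MEM[0x08,0x10,0x05] = 24 24 ce

D0: mem[0x0f..0x10] <- [3b 24]
D1: mem[0x01..0x04] <- [a2 47 ce c2]
D2: mem[0x01..0x08] <- [84 3f a2 47 ce c2 3b 24]
D3: mem[0x13..0x15] <- [c2 3b 24]
D4: mem[0x03..0x06] <- [a2 47 ce c2]
D5: mem[0x0d..0x0e] <- [84 3f]
query mem[0x08]=0x24, mem[0x10]=0x24, mem[0x05]=0xce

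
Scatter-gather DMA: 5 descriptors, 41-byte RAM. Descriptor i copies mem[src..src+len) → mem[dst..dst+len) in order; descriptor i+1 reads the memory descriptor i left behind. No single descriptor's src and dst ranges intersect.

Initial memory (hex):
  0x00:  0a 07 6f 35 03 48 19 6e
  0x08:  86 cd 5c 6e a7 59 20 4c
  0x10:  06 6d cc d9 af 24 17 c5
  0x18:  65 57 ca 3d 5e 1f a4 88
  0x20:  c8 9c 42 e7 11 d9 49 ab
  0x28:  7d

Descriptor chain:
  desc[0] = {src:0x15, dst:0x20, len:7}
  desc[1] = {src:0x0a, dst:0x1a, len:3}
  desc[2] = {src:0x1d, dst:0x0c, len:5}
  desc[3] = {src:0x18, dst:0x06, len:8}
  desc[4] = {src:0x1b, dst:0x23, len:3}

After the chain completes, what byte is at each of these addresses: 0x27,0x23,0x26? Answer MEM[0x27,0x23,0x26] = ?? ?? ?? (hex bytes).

#0 dst[0x20+7] := {0x24,0x17,0xc5,0x65,0x57,0xca,0x3d}
#1 dst[0x1a+3] := {0x5c,0x6e,0xa7}
#2 dst[0x0c+5] := {0x1f,0xa4,0x88,0x24,0x17}
#3 dst[0x06+8] := {0x65,0x57,0x5c,0x6e,0xa7,0x1f,0xa4,0x88}
#4 dst[0x23+3] := {0x6e,0xa7,0x1f}
query mem[0x27]=0xab, mem[0x23]=0x6e, mem[0x26]=0x3d

MEM[0x27,0x23,0x26] = ab 6e 3d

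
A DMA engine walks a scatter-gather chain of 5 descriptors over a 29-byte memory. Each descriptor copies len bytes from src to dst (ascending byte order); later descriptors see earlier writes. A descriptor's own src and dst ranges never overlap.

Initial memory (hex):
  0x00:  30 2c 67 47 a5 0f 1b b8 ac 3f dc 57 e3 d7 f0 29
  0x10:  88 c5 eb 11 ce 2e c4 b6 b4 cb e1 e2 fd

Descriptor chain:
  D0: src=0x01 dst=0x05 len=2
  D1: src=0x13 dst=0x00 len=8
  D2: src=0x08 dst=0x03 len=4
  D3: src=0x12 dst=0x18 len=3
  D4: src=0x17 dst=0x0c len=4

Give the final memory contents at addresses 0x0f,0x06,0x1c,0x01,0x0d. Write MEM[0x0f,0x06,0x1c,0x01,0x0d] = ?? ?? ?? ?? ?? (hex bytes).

MEM[0x0f,0x06,0x1c,0x01,0x0d] = ce 57 fd ce eb

D0: mem[0x05..0x06] <- [2c 67]
D1: mem[0x00..0x07] <- [11 ce 2e c4 b6 b4 cb e1]
D2: mem[0x03..0x06] <- [ac 3f dc 57]
D3: mem[0x18..0x1a] <- [eb 11 ce]
D4: mem[0x0c..0x0f] <- [b6 eb 11 ce]
query mem[0x0f]=0xce, mem[0x06]=0x57, mem[0x1c]=0xfd, mem[0x01]=0xce, mem[0x0d]=0xeb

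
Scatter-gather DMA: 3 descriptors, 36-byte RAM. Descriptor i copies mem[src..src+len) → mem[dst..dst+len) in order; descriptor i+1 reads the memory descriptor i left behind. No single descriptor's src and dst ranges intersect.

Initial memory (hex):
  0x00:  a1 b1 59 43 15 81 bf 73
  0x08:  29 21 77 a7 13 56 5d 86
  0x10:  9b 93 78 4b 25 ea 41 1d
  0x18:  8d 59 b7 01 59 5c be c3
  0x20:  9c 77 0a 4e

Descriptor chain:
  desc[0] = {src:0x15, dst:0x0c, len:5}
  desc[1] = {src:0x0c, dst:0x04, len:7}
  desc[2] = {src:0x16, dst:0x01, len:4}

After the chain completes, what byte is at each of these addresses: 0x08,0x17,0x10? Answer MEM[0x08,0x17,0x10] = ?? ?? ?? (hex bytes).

[0] 0x15->0x0c len=5 : ea 41 1d 8d 59
[1] 0x0c->0x04 len=7 : ea 41 1d 8d 59 93 78
[2] 0x16->0x01 len=4 : 41 1d 8d 59
query mem[0x08]=0x59, mem[0x17]=0x1d, mem[0x10]=0x59

MEM[0x08,0x17,0x10] = 59 1d 59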